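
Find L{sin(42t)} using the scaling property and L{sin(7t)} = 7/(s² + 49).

Using L{f(at)} = (1/a)F(s/a) with a=6: L{sin(42t)} = (1/6) · 7/((s/6)² + 49) = (1/6) · 7·36/(s² + 1764) = 42/(s² + 1764)

Final answer: 42/(s² + 1764)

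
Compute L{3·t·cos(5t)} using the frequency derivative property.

L{cos(5t)} = s/(s² + 25). Derivative: d/ds[s/(s² + 25)] = [(s² + 25) - s·2s]/(s² + 25)² = (25 - s²)/(s² + 25)². So L{t·cos(5t)} = -F'(s) = (s² - 25)/(s² + 25)². Then L{3·t·cos(5t)} = 3·(s² - 25)/(s² + 25)²

Final answer: 3·(s² - 25)/(s² + 25)²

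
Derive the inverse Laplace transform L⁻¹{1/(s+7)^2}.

L⁻¹{n!/(s-a)^(n+1)} = t^n·e^(at) with n=1, a=-7. So L⁻¹{1/(s+7)^2} = t·e^(-7t)

Final answer: t·e^(-7t)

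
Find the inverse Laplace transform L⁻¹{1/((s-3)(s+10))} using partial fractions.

Decompose: A/(s-3) + B/(s+10). A = 1/13, B = -1/13. f(t) = (e^(3t) - e^(-10t))/13

Final answer: (e^(3t) - e^(-10t))/13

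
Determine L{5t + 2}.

L{5t + 2} = 5·L{t} + 2·L{1} = 5/s² + 2/s

Final answer: 5/s² + 2/s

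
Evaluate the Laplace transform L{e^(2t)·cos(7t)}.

L{e^(at)·cos(ωt)} = (s-a)/((s-a)² + ω²), so L{e^(2t)·cos(7t)} = (s-2)/((s-2)² + 49)

Final answer: (s-2)/((s-2)² + 49)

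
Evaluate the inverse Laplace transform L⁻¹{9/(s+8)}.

L⁻¹{1/(s-a)} = e^(at), so L⁻¹{1/(s+8)} = e^(-8t), and L⁻¹{9/(s+8)} = 9·e^(-8t)

Final answer: 9·e^(-8t)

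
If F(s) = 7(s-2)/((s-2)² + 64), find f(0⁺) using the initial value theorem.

f(0⁺) = lim_{s→∞} sF(s) = lim_{s→∞} 7s(s-2)/((s-2)² + 64) = 7

Final answer: 7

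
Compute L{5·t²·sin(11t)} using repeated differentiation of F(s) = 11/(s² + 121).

F(s) = 11/(s² + 121). F'(s) = -22s/(s² + 121)². F''(s) = -22(121 - 3s²)/(s² + 121)³ = (66s² - 2662)/(s² + 121)³. So L{t²·sin(11t)} = (-1)² F''(s) = (66s² - 2662)/(s² + 121)³. Then L{5·t²·sin(11t)} = 5·(66s² - 2662)/(s² + 121)³ = (330s² - 13310)/(s² + 121)³

Final answer: (330s² - 13310)/(s² + 121)³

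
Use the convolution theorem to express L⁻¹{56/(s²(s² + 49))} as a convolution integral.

56/(s²(s² + 49)) = (1/s²)·(56/(s² + 49)) = L{t}·L{8·sin(7t)}. So f(t) = t*(8·sin(7t)) = ∫₀ᵗ 8τ·sin(7(t-τ)) dτ

Final answer: ∫₀ᵗ 8τ·sin(7(t-τ)) dτ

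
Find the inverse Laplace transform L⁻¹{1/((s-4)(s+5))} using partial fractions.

Decompose: A/(s-4) + B/(s+5). A = 1/9, B = -1/9. f(t) = (e^(4t) - e^(-5t))/9

Final answer: (e^(4t) - e^(-5t))/9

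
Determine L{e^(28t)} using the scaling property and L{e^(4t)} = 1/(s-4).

Using L{f(at)} = (1/a)F(s/a) with a=7 and f(t) = e^(4t): L{e^(28t)} = (1/7) · 1/((s/7)-4) = (1/7) · 7/(s-28) = 1/(s-28)

Final answer: 1/(s-28)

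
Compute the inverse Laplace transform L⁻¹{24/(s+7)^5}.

L⁻¹{n!/(s-a)^(n+1)} = t^n·e^(at) with n=4, a=-7. So L⁻¹{24/(s+7)^5} = t^4·e^(-7t)

Final answer: t^4·e^(-7t)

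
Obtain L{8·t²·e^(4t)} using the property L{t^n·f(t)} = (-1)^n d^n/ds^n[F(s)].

L{e^(4t)} = 1/(s-4). d/ds[1/(s-4)] = -1/(s-4)². d²/ds²[1/(s-4)] = 2/(s-4)³. So L{t²·e^(4t)} = (-1)² · 2/(s-4)³ = 2/(s-4)³. Then L{8·t²·e^(4t)} = 8·2/(s-4)³ = 16/(s-4)³

Final answer: 16/(s-4)³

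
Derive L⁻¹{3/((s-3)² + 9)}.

Form: b/((s-a)² + b²) → e^(at)sin(bt). With a=3, b=3

Final answer: e^(3t)·sin(3t)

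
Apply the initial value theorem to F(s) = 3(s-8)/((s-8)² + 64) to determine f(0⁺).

f(0⁺) = lim_{s→∞} sF(s) = lim_{s→∞} 3s(s-8)/((s-8)² + 64) = 3

Final answer: 3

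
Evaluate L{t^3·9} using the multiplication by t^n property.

L{9} = 9/s. d^1/ds^1[1/s] = -1/s². d^2/ds^2[1/s] = 2/s^3. d^3/ds^3[1/s] = -6/s^4. So L{t^3} = (-1)^{3}·-6/s^4 = 6/s^4. Then L{t^3·9} = 9·6/s^4 = 54/s^4

Final answer: 54/s^4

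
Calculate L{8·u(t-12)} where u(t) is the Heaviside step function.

L{u(t-a)} = e^(-as)/s. Here a=12, so L{u(t-12)} = e^(-12s)/s, and L{8·u(t-12)} = 8·e^(-12s)/s

Final answer: 8·e^(-12s)/s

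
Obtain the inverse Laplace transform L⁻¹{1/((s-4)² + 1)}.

Using frequency shift, L⁻¹{1/((s-4)² + 1)} = e^(4t)·sin(t)

Final answer: e^(4t)·sin(t)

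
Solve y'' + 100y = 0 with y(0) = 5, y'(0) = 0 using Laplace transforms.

L{y''} + 100L{y} = 0. s²Y - 5s - 0 + 100Y = 0. Y(s² + 100) = 5s. Y = (5s)/(s² + 100). Inverting: y(t) = 5cos(10t)

Final answer: y(t) = 5cos(10t)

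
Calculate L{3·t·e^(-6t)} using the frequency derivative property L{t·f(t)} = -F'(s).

L{e^(-6t)} = 1/(s+6). By frequency derivative: L{t·e^(-6t)} = -d/ds[1/(s+6)] = -(-1)/(s+6)² = 1/(s+6)². Then L{3·t·e^(-6t)} = 3·1/(s+6)² = 3/(s+6)²

Final answer: 3/(s+6)²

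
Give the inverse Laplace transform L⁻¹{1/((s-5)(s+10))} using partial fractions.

Decompose: A/(s-5) + B/(s+10). A = 1/15, B = -1/15. f(t) = (e^(5t) - e^(-10t))/15

Final answer: (e^(5t) - e^(-10t))/15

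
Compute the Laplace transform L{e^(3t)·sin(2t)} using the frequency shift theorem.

Frequency shift: L{e^(at)f(t)} = F(s-a). L{e^(3t)·sin(2t)} = 2/((s-3)² + 4)

Final answer: 2/((s-3)² + 4)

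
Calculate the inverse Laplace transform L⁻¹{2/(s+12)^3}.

L⁻¹{n!/(s-a)^(n+1)} = t^n·e^(at), so L⁻¹{2/(s+12)^3} = t^2·e^(-12t)

Final answer: t^2·e^(-12t)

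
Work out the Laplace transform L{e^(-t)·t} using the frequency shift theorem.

L{e^(at)·t^n} = n!/(s-a)^(n+1), so L{e^(-t)·t} = 1/(s+1)^2

Final answer: 1/(s+1)^2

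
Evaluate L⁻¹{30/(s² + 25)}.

This is the form c·a/(s² + a²) with a = 5, c = 6. L⁻¹ = 6·sin(5t)

Final answer: 6·sin(5t)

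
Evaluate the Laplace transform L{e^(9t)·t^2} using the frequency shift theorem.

L{e^(at)·t^n} = n!/(s-a)^(n+1), so L{e^(9t)·t^2} = 2/(s-9)^3

Final answer: 2/(s-9)^3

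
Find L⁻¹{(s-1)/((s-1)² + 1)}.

Using frequency shift: L⁻¹{(s-a)/((s-a)² + b²)} = e^(at)cos(bt). Here a=1, b=1

Final answer: e^t·cos(t)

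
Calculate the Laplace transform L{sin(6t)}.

L{sin(ωt)} = ω/(s² + ω²), so L{sin(6t)} = 6/(s² + 36)

Final answer: 6/(s² + 36)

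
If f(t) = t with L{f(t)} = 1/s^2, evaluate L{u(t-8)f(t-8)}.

Time shift theorem: L{u(t-a)f(t-a)} = e^(-as)F(s). Here a=8, F(s) = 1/s^2, so L{u(t-8)f(t-8)} = e^(-8s)·1/s^2

Final answer: e^(-8s)·1/s^2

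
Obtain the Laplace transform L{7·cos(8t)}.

L{cos(ωt)} = s/(s² + ω²), so L{cos(8t)} = s/(s² + 64). Then L{7·cos(8t)} = 7·s/(s² + 64) = 7s/(s² + 64)

Final answer: 7s/(s² + 64)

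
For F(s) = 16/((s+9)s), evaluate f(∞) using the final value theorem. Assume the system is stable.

f(∞) = lim_{s→0} sF(s) = lim_{s→0} 16/(s+9) = 16/9

Final answer: 16/9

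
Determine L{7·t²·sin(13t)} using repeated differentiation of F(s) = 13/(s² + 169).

F(s) = 13/(s² + 169). F'(s) = -26s/(s² + 169)². F''(s) = -26(169 - 3s²)/(s² + 169)³ = (78s² - 4394)/(s² + 169)³. So L{t²·sin(13t)} = (-1)² F''(s) = (78s² - 4394)/(s² + 169)³. Then L{7·t²·sin(13t)} = 7·(78s² - 4394)/(s² + 169)³ = (546s² - 30758)/(s² + 169)³

Final answer: (546s² - 30758)/(s² + 169)³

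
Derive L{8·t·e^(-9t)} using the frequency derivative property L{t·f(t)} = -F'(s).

L{e^(-9t)} = 1/(s+9). By frequency derivative: L{t·e^(-9t)} = -d/ds[1/(s+9)] = -(-1)/(s+9)² = 1/(s+9)². Then L{8·t·e^(-9t)} = 8·1/(s+9)² = 8/(s+9)²

Final answer: 8/(s+9)²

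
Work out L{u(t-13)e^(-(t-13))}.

u(t-a)f(t-a) with f(t)=e^(-t). L{e^(-t)} = 1/(s+1). By time shift: e^(-13s)/(s+1)

Final answer: e^(-13s)/(s+1)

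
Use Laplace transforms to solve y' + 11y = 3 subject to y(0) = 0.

sY + 11Y = 3/s. Y = 3/(s(s+11)). Partial fractions: Y = 3/11/s - 3/11/(s+11)

Final answer: y(t) = 3/11(1 - e^(-11t))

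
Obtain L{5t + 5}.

L{5t + 5} = 5·L{t} + 5·L{1} = 5/s² + 5/s

Final answer: 5/s² + 5/s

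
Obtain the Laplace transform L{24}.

L{24} = 24 · L{1} = 24/s

Final answer: 24/s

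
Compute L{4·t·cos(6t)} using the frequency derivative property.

L{cos(6t)} = s/(s² + 36). Derivative: d/ds[s/(s² + 36)] = [(s² + 36) - s·2s]/(s² + 36)² = (36 - s²)/(s² + 36)². So L{t·cos(6t)} = -F'(s) = (s² - 36)/(s² + 36)². Then L{4·t·cos(6t)} = 4·(s² - 36)/(s² + 36)²

Final answer: 4·(s² - 36)/(s² + 36)²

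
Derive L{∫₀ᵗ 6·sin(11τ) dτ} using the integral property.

L{∫₀ᵗ f(τ)dτ} = F(s)/s with F(s) = 66/(s² + 121), so the result is (66/(s² + 121))/s = 66/(s(s² + 121))

Final answer: 66/(s(s² + 121))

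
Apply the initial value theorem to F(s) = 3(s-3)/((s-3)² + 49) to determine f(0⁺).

f(0⁺) = lim_{s→∞} sF(s) = lim_{s→∞} 3s(s-3)/((s-3)² + 49) = 3

Final answer: 3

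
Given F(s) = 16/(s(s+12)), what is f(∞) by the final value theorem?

f(∞) = lim_{s→0} s·16/(s(s+12)) = lim_{s→0} 16/(s+12) = 16/12 = 4/3

Final answer: 4/3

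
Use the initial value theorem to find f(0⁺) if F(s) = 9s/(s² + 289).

f(0⁺) = lim_{s→∞} s·9s/(s² + 289) = lim_{s→∞} 9s²/(s² + 289) = 9

Final answer: 9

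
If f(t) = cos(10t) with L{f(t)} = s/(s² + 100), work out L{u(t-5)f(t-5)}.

Time shift theorem: L{u(t-a)f(t-a)} = e^(-as)F(s). Here a=5, F(s) = s/(s² + 100), so L{u(t-5)f(t-5)} = e^(-5s)·s/(s² + 100)

Final answer: e^(-5s)·s/(s² + 100)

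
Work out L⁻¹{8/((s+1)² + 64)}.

Form: b/((s-a)² + b²) → e^(at)sin(bt). With a=-1, b=8

Final answer: e^(-t)·sin(8t)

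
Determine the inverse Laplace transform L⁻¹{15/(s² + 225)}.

L⁻¹{15/(s² + 225)} = sin(15t)

Final answer: sin(15t)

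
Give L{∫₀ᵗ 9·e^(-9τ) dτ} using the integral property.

L{∫₀ᵗ f(τ)dτ} = F(s)/s with F(s) = 9/(s+9), so L{∫₀ᵗ 9·e^(-9τ) dτ} = 9/(s(s+9))

Final answer: 9/(s(s+9))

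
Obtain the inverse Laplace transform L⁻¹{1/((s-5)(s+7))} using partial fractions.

Decompose: A/(s-5) + B/(s+7). A = 1/12, B = -1/12. f(t) = (e^(5t) - e^(-7t))/12

Final answer: (e^(5t) - e^(-7t))/12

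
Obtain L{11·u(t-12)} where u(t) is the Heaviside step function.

L{u(t-a)} = e^(-as)/s. Here a=12, so L{u(t-12)} = e^(-12s)/s, and L{11·u(t-12)} = 11·e^(-12s)/s

Final answer: 11·e^(-12s)/s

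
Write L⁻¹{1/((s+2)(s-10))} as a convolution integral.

1/((s+2)(s-10)) = (1/(s+2))·(1/(s-10)) = L{e^(-2t)}·L{e^(10t)}. So f(t) = e^(-2t)*e^(10t) = ∫₀ᵗ e^(-2τ)·e^(10(t-τ)) dτ

Final answer: ∫₀ᵗ e^(-2τ)·e^(10(t-τ)) dτ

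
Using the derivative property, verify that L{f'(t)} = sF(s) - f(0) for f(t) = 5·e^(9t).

f'(t) = 45e^(9t). Direct: L{f'(t)} = 45/(s-9). Property: s·5/(s-9) - 5 = (5s - 5(s-9))/(s-9) = 45/(s-9). ✓

Final answer: 45/(s-9)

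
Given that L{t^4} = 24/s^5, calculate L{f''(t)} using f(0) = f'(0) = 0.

L{f''(t)} = s²F(s) - sf(0) - f'(0) = s²·24/s^5 - 0 - 0 = 24/s^3

Final answer: 24/s^3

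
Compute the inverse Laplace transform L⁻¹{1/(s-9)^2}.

L⁻¹{n!/(s-a)^(n+1)} = t^n·e^(at), so L⁻¹{1/(s-9)^2} = t·e^(9t)

Final answer: t·e^(9t)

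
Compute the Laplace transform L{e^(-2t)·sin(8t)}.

L{e^(at)·sin(ωt)} = ω/((s-a)² + ω²), so L{e^(-2t)·sin(8t)} = 8/((s+2)² + 64)

Final answer: 8/((s+2)² + 64)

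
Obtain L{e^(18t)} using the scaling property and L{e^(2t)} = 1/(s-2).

Using L{f(at)} = (1/a)F(s/a) with a=9 and f(t) = e^(2t): L{e^(18t)} = (1/9) · 1/((s/9)-2) = (1/9) · 9/(s-18) = 1/(s-18)

Final answer: 1/(s-18)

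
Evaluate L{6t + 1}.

L{6t + 1} = 6·L{t} + L{1} = 6/s² + 1/s

Final answer: 6/s² + 1/s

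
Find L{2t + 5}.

L{2t + 5} = 2·L{t} + 5·L{1} = 2/s² + 5/s

Final answer: 2/s² + 5/s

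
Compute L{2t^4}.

L{t^n} = n!/s^(n+1). So L{2t^4} = 2·4!/s^5 = 48/s^5

Final answer: 48/s^5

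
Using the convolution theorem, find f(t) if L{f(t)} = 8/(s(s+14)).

8/(s(s+14)) = (8/s)·(1/(s+14)) = L{8}·L{e^(-14t)}. By convolution, f(t) = 8*e^(-14t) = ∫₀ᵗ 8·e^(-14τ) dτ = 8·(1 - e^(-14t))/14

Final answer: 8·(1 - e^(-14t))/14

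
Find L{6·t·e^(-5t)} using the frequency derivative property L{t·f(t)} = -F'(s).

L{e^(-5t)} = 1/(s+5). By frequency derivative: L{t·e^(-5t)} = -d/ds[1/(s+5)] = -(-1)/(s+5)² = 1/(s+5)². Then L{6·t·e^(-5t)} = 6·1/(s+5)² = 6/(s+5)²

Final answer: 6/(s+5)²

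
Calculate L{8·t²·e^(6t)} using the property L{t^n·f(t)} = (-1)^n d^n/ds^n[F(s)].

L{e^(6t)} = 1/(s-6). d/ds[1/(s-6)] = -1/(s-6)². d²/ds²[1/(s-6)] = 2/(s-6)³. So L{t²·e^(6t)} = (-1)² · 2/(s-6)³ = 2/(s-6)³. Then L{8·t²·e^(6t)} = 8·2/(s-6)³ = 16/(s-6)³

Final answer: 16/(s-6)³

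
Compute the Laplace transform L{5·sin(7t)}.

L{sin(ωt)} = ω/(s² + ω²), so L{sin(7t)} = 7/(s² + 49). Then L{5·sin(7t)} = 5·7/(s² + 49) = 35/(s² + 49)

Final answer: 35/(s² + 49)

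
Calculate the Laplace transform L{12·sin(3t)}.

L{sin(ωt)} = ω/(s² + ω²), so L{sin(3t)} = 3/(s² + 9). Then L{12·sin(3t)} = 12·3/(s² + 9) = 36/(s² + 9)

Final answer: 36/(s² + 9)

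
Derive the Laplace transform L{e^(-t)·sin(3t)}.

L{e^(at)·sin(ωt)} = ω/((s-a)² + ω²), so L{e^(-t)·sin(3t)} = 3/((s+1)² + 9)

Final answer: 3/((s+1)² + 9)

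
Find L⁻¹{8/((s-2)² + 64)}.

Form: b/((s-a)² + b²) → e^(at)sin(bt). With a=2, b=8

Final answer: e^(2t)·sin(8t)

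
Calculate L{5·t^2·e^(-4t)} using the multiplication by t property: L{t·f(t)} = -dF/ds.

Using L{t^n·e^(at)} = n!/(s-a)^(n+1), L{t^2·e^(-4t)} = 2/(s+4)^3, so L{5·t^2·e^(-4t)} = 5·2/(s+4)^3 = 10/(s+4)^3

Final answer: 10/(s+4)^3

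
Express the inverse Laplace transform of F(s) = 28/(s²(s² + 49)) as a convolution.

28/(s²(s² + 49)) = (1/s²)·(28/(s² + 49)) = L{t}·L{4·sin(7t)}. So f(t) = t*(4·sin(7t)) = ∫₀ᵗ 4τ·sin(7(t-τ)) dτ

Final answer: ∫₀ᵗ 4τ·sin(7(t-τ)) dτ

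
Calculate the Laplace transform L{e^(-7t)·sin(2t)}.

L{e^(at)·sin(ωt)} = ω/((s-a)² + ω²), so L{e^(-7t)·sin(2t)} = 2/((s+7)² + 4)

Final answer: 2/((s+7)² + 4)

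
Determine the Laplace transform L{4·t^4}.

L{t^n} = n!/s^(n+1), so L{t^4} = 24/s^5. Then L{4·t^4} = 4·24/s^5 = 96/s^5

Final answer: 96/s^5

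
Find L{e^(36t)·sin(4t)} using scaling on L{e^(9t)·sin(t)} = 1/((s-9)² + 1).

Scaling with a=4: L{e^(36t)·sin(4t)} = (1/4) · 1/((s/4-9)² + 1). Simplifying: 4/((s-36)² + 16)

Final answer: 4/((s-36)² + 16)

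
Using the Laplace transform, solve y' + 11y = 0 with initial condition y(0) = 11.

L{y'} + 11L{y} = 0. sY - 11 + 11Y = 0. Y(s+11) = 11. Y = 11/(s+11)

Final answer: y(t) = 11e^(-11t)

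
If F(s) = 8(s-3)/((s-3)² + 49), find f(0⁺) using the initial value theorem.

f(0⁺) = lim_{s→∞} sF(s) = lim_{s→∞} 8s(s-3)/((s-3)² + 49) = 8

Final answer: 8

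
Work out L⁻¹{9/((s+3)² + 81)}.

Form: b/((s-a)² + b²) → e^(at)sin(bt). With a=-3, b=9

Final answer: e^(-3t)·sin(9t)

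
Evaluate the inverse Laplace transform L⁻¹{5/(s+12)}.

L⁻¹{1/(s-a)} = e^(at), so L⁻¹{1/(s+12)} = e^(-12t), and L⁻¹{5/(s+12)} = 5·e^(-12t)

Final answer: 5·e^(-12t)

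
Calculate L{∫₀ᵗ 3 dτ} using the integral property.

L{∫₀ᵗ f(τ)dτ} = F(s)/s with f(t) = 3. F(s) = 3/s, so L{∫₀ᵗ 3 dτ} = (3/s)/s = 3/s². (Check: ∫₀ᵗ 3 dτ = 3t.)

Final answer: 3/s²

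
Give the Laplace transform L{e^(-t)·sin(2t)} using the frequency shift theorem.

Frequency shift: L{e^(at)f(t)} = F(s-a). L{e^(-t)·sin(2t)} = 2/((s+1)² + 4)

Final answer: 2/((s+1)² + 4)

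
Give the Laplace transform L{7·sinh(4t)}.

L{sinh(ωt)} = ω/(s² - ω²), so L{sinh(4t)} = 4/(s² - 16). Then L{7·sinh(4t)} = 7·4/(s² - 16) = 28/(s² - 16)

Final answer: 28/(s² - 16)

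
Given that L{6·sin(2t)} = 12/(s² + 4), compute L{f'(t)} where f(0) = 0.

L{f'(t)} = s·F(s) - f(0) = s·12/(s² + 4) - 0 = 12s/(s² + 4)

Final answer: 12s/(s² + 4)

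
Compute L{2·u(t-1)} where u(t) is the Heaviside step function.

L{u(t-a)} = e^(-as)/s. Here a=1, so L{u(t-1)} = e^(-s)/s, and L{2·u(t-1)} = 2·e^(-s)/s

Final answer: 2·e^(-s)/s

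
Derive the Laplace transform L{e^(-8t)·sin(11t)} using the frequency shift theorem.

Frequency shift: L{e^(at)f(t)} = F(s-a). L{e^(-8t)·sin(11t)} = 11/((s+8)² + 121)

Final answer: 11/((s+8)² + 121)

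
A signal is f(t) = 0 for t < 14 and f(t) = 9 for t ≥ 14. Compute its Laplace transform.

f(t) = 9·u(t-14). L{u(t-14)} = e^(-14s)/s, so L{f(t)} = 9·e^(-14s)/s

Final answer: 9·e^(-14s)/s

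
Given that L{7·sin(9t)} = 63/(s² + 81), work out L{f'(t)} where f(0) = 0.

L{f'(t)} = s·F(s) - f(0) = s·63/(s² + 81) - 0 = 63s/(s² + 81)

Final answer: 63s/(s² + 81)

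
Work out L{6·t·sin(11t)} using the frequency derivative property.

L{sin(11t)} = 11/(s² + 121). By L{t·f(t)} = -F'(s): -d/ds[11/(s² + 121)] = -(11)·(-2s)/(s² + 121)² = 22s/(s² + 121)². Then L{6·t·sin(11t)} = 6·22s/(s² + 121)² = 132s/(s² + 121)²

Final answer: 132s/(s² + 121)²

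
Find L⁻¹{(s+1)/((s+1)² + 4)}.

Using frequency shift: L⁻¹{(s-a)/((s-a)² + b²)} = e^(at)cos(bt). Here a=-1, b=2

Final answer: e^(-t)·cos(2t)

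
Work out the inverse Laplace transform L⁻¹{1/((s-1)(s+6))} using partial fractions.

Decompose: A/(s-1) + B/(s+6). A = 1/7, B = -1/7. f(t) = (e^t - e^(-6t))/7

Final answer: (e^t - e^(-6t))/7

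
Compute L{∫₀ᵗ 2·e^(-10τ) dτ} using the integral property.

L{∫₀ᵗ f(τ)dτ} = F(s)/s with F(s) = 2/(s+10), so L{∫₀ᵗ 2·e^(-10τ) dτ} = 2/(s(s+10))

Final answer: 2/(s(s+10))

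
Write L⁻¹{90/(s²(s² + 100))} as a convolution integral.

90/(s²(s² + 100)) = (1/s²)·(90/(s² + 100)) = L{t}·L{9·sin(10t)}. So f(t) = t*(9·sin(10t)) = ∫₀ᵗ 9τ·sin(10(t-τ)) dτ

Final answer: ∫₀ᵗ 9τ·sin(10(t-τ)) dτ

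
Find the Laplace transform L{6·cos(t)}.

L{cos(ωt)} = s/(s² + ω²), so L{cos(t)} = s/(s² + 1). Then L{6·cos(t)} = 6·s/(s² + 1) = 6s/(s² + 1)

Final answer: 6s/(s² + 1)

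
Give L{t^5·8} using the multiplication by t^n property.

L{8} = 8/s. d^1/ds^1[1/s] = -1/s². d^2/ds^2[1/s] = 2/s^3. d^3/ds^3[1/s] = -6/s^4. d^4/ds^4[1/s] = 24/s^5. d^5/ds^5[1/s] = -120/s^6. So L{t^5} = (-1)^{5}·-120/s^6 = 120/s^6. Then L{t^5·8} = 8·120/s^6 = 960/s^6

Final answer: 960/s^6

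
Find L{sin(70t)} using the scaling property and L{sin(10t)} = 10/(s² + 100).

Using L{f(at)} = (1/a)F(s/a) with a=7: L{sin(70t)} = (1/7) · 10/((s/7)² + 100) = (1/7) · 10·49/(s² + 4900) = 70/(s² + 4900)

Final answer: 70/(s² + 4900)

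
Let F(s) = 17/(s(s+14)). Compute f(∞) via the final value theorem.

f(∞) = lim_{s→0} s·17/(s(s+14)) = lim_{s→0} 17/(s+14) = 17/14 = 17/14

Final answer: 17/14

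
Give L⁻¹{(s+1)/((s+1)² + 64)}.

Using frequency shift: L⁻¹{(s-a)/((s-a)² + b²)} = e^(at)cos(bt). Here a=-1, b=8

Final answer: e^(-t)·cos(8t)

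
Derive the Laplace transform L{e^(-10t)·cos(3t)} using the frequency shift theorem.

Frequency shift: L{e^(at)f(t)} = F(s-a). L{e^(-10t)·cos(3t)} = (s+10)/((s+10)² + 9)

Final answer: (s+10)/((s+10)² + 9)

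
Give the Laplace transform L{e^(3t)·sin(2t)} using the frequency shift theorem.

Frequency shift: L{e^(at)f(t)} = F(s-a). L{e^(3t)·sin(2t)} = 2/((s-3)² + 4)

Final answer: 2/((s-3)² + 4)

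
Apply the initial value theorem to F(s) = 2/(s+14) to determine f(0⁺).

f(0⁺) = lim_{s→∞} s·2/(s+14) = lim_{s→∞} 2s/(s+14) = 2

Final answer: 2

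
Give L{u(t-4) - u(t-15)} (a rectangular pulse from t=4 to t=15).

L{u(t-a)} = e^(-as)/s. L{u(t-4) - u(t-15)} = (e^(-4s) - e^(-15s))/s

Final answer: (e^(-4s) - e^(-15s))/s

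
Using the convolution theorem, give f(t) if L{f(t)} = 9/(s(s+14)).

9/(s(s+14)) = (9/s)·(1/(s+14)) = L{9}·L{e^(-14t)}. By convolution, f(t) = 9*e^(-14t) = ∫₀ᵗ 9·e^(-14τ) dτ = 9·(1 - e^(-14t))/14

Final answer: 9·(1 - e^(-14t))/14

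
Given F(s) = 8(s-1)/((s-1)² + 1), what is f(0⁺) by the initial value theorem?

f(0⁺) = lim_{s→∞} sF(s) = lim_{s→∞} 8s(s-1)/((s-1)² + 1) = 8

Final answer: 8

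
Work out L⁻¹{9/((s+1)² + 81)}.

Form: b/((s-a)² + b²) → e^(at)sin(bt). With a=-1, b=9

Final answer: e^(-t)·sin(9t)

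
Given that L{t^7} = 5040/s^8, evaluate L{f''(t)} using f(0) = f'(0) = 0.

L{f''(t)} = s²F(s) - sf(0) - f'(0) = s²·5040/s^8 - 0 - 0 = 5040/s^6

Final answer: 5040/s^6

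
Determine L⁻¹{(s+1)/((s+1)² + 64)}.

Using frequency shift: L⁻¹{(s-a)/((s-a)² + b²)} = e^(at)cos(bt). Here a=-1, b=8

Final answer: e^(-t)·cos(8t)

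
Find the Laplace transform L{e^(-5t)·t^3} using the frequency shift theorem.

L{e^(at)·t^n} = n!/(s-a)^(n+1), so L{e^(-5t)·t^3} = 6/(s+5)^4

Final answer: 6/(s+5)^4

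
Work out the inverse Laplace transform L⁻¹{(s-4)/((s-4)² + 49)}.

Using frequency shift, L⁻¹{(s-4)/((s-4)² + 49)} = e^(4t)·cos(7t)

Final answer: e^(4t)·cos(7t)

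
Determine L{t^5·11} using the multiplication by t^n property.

L{11} = 11/s. d^1/ds^1[1/s] = -1/s². d^2/ds^2[1/s] = 2/s^3. d^3/ds^3[1/s] = -6/s^4. d^4/ds^4[1/s] = 24/s^5. d^5/ds^5[1/s] = -120/s^6. So L{t^5} = (-1)^{5}·-120/s^6 = 120/s^6. Then L{t^5·11} = 11·120/s^6 = 1320/s^6

Final answer: 1320/s^6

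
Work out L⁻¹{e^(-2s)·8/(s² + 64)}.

L⁻¹{8/(s² + 64)} = sin(8t). By the time shift theorem, L⁻¹{e^(-as)F(s)} = u(t-a)f(t-a) with a=2, so L⁻¹{e^(-2s)·8/(s² + 64)} = u(t-2)·sin(8(t-2))

Final answer: u(t-2)·sin(8(t-2))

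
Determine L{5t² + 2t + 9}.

L{5t² + 2t + 9} = 5·2/s³ + 2/s² + 9/s = 10/s³ + 2/s² + 9/s

Final answer: 10/s³ + 2/s² + 9/s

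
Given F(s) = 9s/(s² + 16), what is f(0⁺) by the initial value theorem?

f(0⁺) = lim_{s→∞} s·9s/(s² + 16) = lim_{s→∞} 9s²/(s² + 16) = 9

Final answer: 9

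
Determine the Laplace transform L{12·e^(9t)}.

L{e^(at)} = 1/(s-a), so L{e^(9t)} = 1/(s-9). Then L{12·e^(9t)} = 12/(s-9)

Final answer: 12/(s-9)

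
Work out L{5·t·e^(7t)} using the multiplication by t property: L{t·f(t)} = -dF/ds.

Using L{t^n·e^(at)} = n!/(s-a)^(n+1), L{t·e^(7t)} = 1/(s-7)^2, so L{5·t·e^(7t)} = 5·1/(s-7)^2 = 5/(s-7)^2

Final answer: 5/(s-7)^2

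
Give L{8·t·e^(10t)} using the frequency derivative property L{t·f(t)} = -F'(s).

L{e^(10t)} = 1/(s-10). By frequency derivative: L{t·e^(10t)} = -d/ds[1/(s-10)] = -(-1)/(s-10)² = 1/(s-10)². Then L{8·t·e^(10t)} = 8·1/(s-10)² = 8/(s-10)²

Final answer: 8/(s-10)²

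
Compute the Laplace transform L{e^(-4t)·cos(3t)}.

L{e^(at)·cos(ωt)} = (s-a)/((s-a)² + ω²), so L{e^(-4t)·cos(3t)} = (s+4)/((s+4)² + 9)

Final answer: (s+4)/((s+4)² + 9)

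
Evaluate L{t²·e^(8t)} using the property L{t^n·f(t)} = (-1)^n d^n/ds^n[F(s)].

L{e^(8t)} = 1/(s-8). d/ds[1/(s-8)] = -1/(s-8)². d²/ds²[1/(s-8)] = 2/(s-8)³. So L{t²·e^(8t)} = (-1)² · 2/(s-8)³ = 2/(s-8)³

Final answer: 2/(s-8)³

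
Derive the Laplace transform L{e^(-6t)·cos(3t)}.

L{e^(at)·cos(ωt)} = (s-a)/((s-a)² + ω²), so L{e^(-6t)·cos(3t)} = (s+6)/((s+6)² + 9)

Final answer: (s+6)/((s+6)² + 9)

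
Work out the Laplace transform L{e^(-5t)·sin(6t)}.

L{e^(at)·sin(ωt)} = ω/((s-a)² + ω²), so L{e^(-5t)·sin(6t)} = 6/((s+5)² + 36)

Final answer: 6/((s+5)² + 36)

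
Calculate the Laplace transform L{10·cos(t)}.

L{cos(ωt)} = s/(s² + ω²), so L{cos(t)} = s/(s² + 1). Then L{10·cos(t)} = 10·s/(s² + 1) = 10s/(s² + 1)

Final answer: 10s/(s² + 1)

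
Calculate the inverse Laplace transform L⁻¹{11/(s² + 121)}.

L⁻¹{11/(s² + 121)} = sin(11t)

Final answer: sin(11t)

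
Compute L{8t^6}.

L{t^n} = n!/s^(n+1). So L{8t^6} = 8·6!/s^7 = 5760/s^7

Final answer: 5760/s^7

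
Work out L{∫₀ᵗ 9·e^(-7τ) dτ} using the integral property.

L{∫₀ᵗ f(τ)dτ} = F(s)/s with F(s) = 9/(s+7), so L{∫₀ᵗ 9·e^(-7τ) dτ} = 9/(s(s+7))

Final answer: 9/(s(s+7))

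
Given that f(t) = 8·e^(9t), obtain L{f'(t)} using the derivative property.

f(0) = 8, F(s) = 8/(s-9). L{f'(t)} = s·F(s) - f(0) = 8s/(s-9) - 8 = (8s - 8(s-9))/(s-9) = 72/(s-9)

Final answer: 72/(s-9)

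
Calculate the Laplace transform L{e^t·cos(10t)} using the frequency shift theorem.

Frequency shift: L{e^(at)f(t)} = F(s-a). L{e^t·cos(10t)} = (s-1)/((s-1)² + 100)

Final answer: (s-1)/((s-1)² + 100)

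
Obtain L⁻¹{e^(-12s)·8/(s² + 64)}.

L⁻¹{8/(s² + 64)} = sin(8t). By the time shift theorem, L⁻¹{e^(-as)F(s)} = u(t-a)f(t-a) with a=12, so L⁻¹{e^(-12s)·8/(s² + 64)} = u(t-12)·sin(8(t-12))

Final answer: u(t-12)·sin(8(t-12))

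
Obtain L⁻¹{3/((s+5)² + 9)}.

Form: b/((s-a)² + b²) → e^(at)sin(bt). With a=-5, b=3

Final answer: e^(-5t)·sin(3t)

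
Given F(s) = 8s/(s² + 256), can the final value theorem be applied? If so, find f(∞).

The final value theorem requires all poles of sF(s) in the left half-plane. sF(s) = 8s²/(s² + 256) has poles at s = ±16i (imaginary axis). Theorem does NOT apply (oscillatory system).

Final answer: Not applicable (oscillatory)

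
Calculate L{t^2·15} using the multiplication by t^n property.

L{15} = 15/s. d^1/ds^1[1/s] = -1/s². d^2/ds^2[1/s] = 2/s^3. So L{t^2} = (-1)^{2}·2/s^3 = 2/s^3. Then L{t^2·15} = 15·2/s^3 = 30/s^3

Final answer: 30/s^3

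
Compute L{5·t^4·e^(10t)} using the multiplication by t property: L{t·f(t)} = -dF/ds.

Using L{t^n·e^(at)} = n!/(s-a)^(n+1), L{t^4·e^(10t)} = 24/(s-10)^5, so L{5·t^4·e^(10t)} = 5·24/(s-10)^5 = 120/(s-10)^5

Final answer: 120/(s-10)^5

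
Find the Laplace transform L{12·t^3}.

L{t^n} = n!/s^(n+1), so L{t^3} = 6/s^4. Then L{12·t^3} = 12·6/s^4 = 72/s^4

Final answer: 72/s^4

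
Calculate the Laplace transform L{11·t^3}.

L{t^n} = n!/s^(n+1), so L{t^3} = 6/s^4. Then L{11·t^3} = 11·6/s^4 = 66/s^4

Final answer: 66/s^4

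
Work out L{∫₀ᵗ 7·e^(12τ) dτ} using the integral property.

L{∫₀ᵗ f(τ)dτ} = F(s)/s with F(s) = 7/(s-12), so L{∫₀ᵗ 7·e^(12τ) dτ} = 7/(s(s-12))

Final answer: 7/(s(s-12))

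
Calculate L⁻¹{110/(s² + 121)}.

This is the form c·a/(s² + a²) with a = 11, c = 10. L⁻¹ = 10·sin(11t)

Final answer: 10·sin(11t)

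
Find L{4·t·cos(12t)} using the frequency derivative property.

L{cos(12t)} = s/(s² + 144). Derivative: d/ds[s/(s² + 144)] = [(s² + 144) - s·2s]/(s² + 144)² = (144 - s²)/(s² + 144)². So L{t·cos(12t)} = -F'(s) = (s² - 144)/(s² + 144)². Then L{4·t·cos(12t)} = 4·(s² - 144)/(s² + 144)²

Final answer: 4·(s² - 144)/(s² + 144)²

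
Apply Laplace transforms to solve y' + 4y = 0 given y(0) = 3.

L{y'} + 4L{y} = 0. sY - 3 + 4Y = 0. Y(s+4) = 3. Y = 3/(s+4)

Final answer: y(t) = 3e^(-4t)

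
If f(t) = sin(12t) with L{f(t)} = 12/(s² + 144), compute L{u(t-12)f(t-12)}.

Time shift theorem: L{u(t-a)f(t-a)} = e^(-as)F(s). Here a=12, F(s) = 12/(s² + 144), so L{u(t-12)f(t-12)} = e^(-12s)·12/(s² + 144)

Final answer: e^(-12s)·12/(s² + 144)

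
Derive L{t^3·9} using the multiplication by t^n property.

L{9} = 9/s. d^1/ds^1[1/s] = -1/s². d^2/ds^2[1/s] = 2/s^3. d^3/ds^3[1/s] = -6/s^4. So L{t^3} = (-1)^{3}·-6/s^4 = 6/s^4. Then L{t^3·9} = 9·6/s^4 = 54/s^4

Final answer: 54/s^4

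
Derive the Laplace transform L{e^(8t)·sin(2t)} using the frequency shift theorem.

Frequency shift: L{e^(at)f(t)} = F(s-a). L{e^(8t)·sin(2t)} = 2/((s-8)² + 4)

Final answer: 2/((s-8)² + 4)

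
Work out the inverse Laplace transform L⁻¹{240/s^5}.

L⁻¹{n!/s^(n+1)} = t^n with n=4. So L⁻¹{24/s^5} = t^4, and L⁻¹{240/s^5} = (240/24)·t^4 = 10·t^4

Final answer: 10·t^4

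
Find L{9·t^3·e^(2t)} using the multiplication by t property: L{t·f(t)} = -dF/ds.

Using L{t^n·e^(at)} = n!/(s-a)^(n+1), L{t^3·e^(2t)} = 6/(s-2)^4, so L{9·t^3·e^(2t)} = 9·6/(s-2)^4 = 54/(s-2)^4

Final answer: 54/(s-2)^4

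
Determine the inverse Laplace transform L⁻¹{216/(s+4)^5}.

L⁻¹{n!/(s-a)^(n+1)} = t^n·e^(at) with n=4, a=-4. So L⁻¹{24/(s+4)^5} = t^4·e^(-4t), and L⁻¹{216/(s+4)^5} = (216/24)·t^4·e^(-4t) = 9·t^4·e^(-4t)

Final answer: 9·t^4·e^(-4t)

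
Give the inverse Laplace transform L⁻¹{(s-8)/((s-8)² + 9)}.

Using frequency shift, L⁻¹{(s-8)/((s-8)² + 9)} = e^(8t)·cos(3t)

Final answer: e^(8t)·cos(3t)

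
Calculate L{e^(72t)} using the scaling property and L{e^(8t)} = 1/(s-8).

Using L{f(at)} = (1/a)F(s/a) with a=9 and f(t) = e^(8t): L{e^(72t)} = (1/9) · 1/((s/9)-8) = (1/9) · 9/(s-72) = 1/(s-72)

Final answer: 1/(s-72)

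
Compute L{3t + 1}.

L{3t + 1} = 3·L{t} + L{1} = 3/s² + 1/s

Final answer: 3/s² + 1/s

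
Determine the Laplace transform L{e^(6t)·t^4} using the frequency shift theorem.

L{e^(at)·t^n} = n!/(s-a)^(n+1), so L{e^(6t)·t^4} = 24/(s-6)^5

Final answer: 24/(s-6)^5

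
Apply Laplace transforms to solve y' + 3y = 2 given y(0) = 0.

sY + 3Y = 2/s. Y = 2/(s(s+3)). Partial fractions: Y = 2/3/s - 2/3/(s+3)

Final answer: y(t) = 2/3(1 - e^(-3t))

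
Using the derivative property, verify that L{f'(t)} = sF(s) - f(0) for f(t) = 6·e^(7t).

f'(t) = 42e^(7t). Direct: L{f'(t)} = 42/(s-7). Property: s·6/(s-7) - 6 = (6s - 6(s-7))/(s-7) = 42/(s-7). ✓

Final answer: 42/(s-7)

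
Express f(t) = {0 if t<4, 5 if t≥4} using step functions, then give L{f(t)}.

f(t) = 5·u(t-4). L{u(t-4)} = e^(-4s)/s, so L{f(t)} = 5·e^(-4s)/s

Final answer: 5·e^(-4s)/s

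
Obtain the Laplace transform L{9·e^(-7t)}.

L{e^(at)} = 1/(s-a), so L{e^(-7t)} = 1/(s+7). Then L{9·e^(-7t)} = 9/(s+7)

Final answer: 9/(s+7)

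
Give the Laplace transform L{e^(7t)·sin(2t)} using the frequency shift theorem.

Frequency shift: L{e^(at)f(t)} = F(s-a). L{e^(7t)·sin(2t)} = 2/((s-7)² + 4)

Final answer: 2/((s-7)² + 4)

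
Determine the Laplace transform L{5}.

L{5} = 5 · L{1} = 5/s

Final answer: 5/s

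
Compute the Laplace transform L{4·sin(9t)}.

L{sin(ωt)} = ω/(s² + ω²), so L{sin(9t)} = 9/(s² + 81). Then L{4·sin(9t)} = 4·9/(s² + 81) = 36/(s² + 81)

Final answer: 36/(s² + 81)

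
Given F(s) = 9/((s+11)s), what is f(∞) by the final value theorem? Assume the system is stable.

f(∞) = lim_{s→0} sF(s) = lim_{s→0} 9/(s+11) = 9/11

Final answer: 9/11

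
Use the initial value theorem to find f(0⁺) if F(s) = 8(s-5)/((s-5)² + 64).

f(0⁺) = lim_{s→∞} sF(s) = lim_{s→∞} 8s(s-5)/((s-5)² + 64) = 8

Final answer: 8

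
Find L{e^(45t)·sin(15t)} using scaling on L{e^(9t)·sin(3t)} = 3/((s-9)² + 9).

Scaling with a=5: L{e^(45t)·sin(15t)} = (1/5) · 3/((s/5-9)² + 9). Simplifying: 15/((s-45)² + 225)

Final answer: 15/((s-45)² + 225)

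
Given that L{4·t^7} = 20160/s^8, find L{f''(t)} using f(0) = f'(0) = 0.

L{f''(t)} = s²F(s) - sf(0) - f'(0) = s²·20160/s^8 - 0 - 0 = 20160/s^6

Final answer: 20160/s^6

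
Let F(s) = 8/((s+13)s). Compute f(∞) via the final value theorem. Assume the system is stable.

f(∞) = lim_{s→0} sF(s) = lim_{s→0} 8/(s+13) = 8/13

Final answer: 8/13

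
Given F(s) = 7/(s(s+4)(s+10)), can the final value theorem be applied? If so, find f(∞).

Poles of sF(s) = 7/((s+4)(s+10)) are at s = -4 and s = -10, both in the left half-plane. Theorem applies. f(∞) = lim_{s→0} sF(s) = 7/(4·10) = 7/40

Final answer: 7/40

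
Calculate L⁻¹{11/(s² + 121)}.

This is the form c·a/(s² + a²) with a = 11. L⁻¹ = sin(11t)

Final answer: sin(11t)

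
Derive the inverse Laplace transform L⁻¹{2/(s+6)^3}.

L⁻¹{n!/(s-a)^(n+1)} = t^n·e^(at), so L⁻¹{2/(s+6)^3} = t^2·e^(-6t)

Final answer: t^2·e^(-6t)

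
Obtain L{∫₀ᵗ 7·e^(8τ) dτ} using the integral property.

L{∫₀ᵗ f(τ)dτ} = F(s)/s with F(s) = 7/(s-8), so L{∫₀ᵗ 7·e^(8τ) dτ} = 7/(s(s-8))

Final answer: 7/(s(s-8))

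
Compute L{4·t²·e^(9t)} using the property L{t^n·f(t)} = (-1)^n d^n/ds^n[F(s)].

L{e^(9t)} = 1/(s-9). d/ds[1/(s-9)] = -1/(s-9)². d²/ds²[1/(s-9)] = 2/(s-9)³. So L{t²·e^(9t)} = (-1)² · 2/(s-9)³ = 2/(s-9)³. Then L{4·t²·e^(9t)} = 4·2/(s-9)³ = 8/(s-9)³

Final answer: 8/(s-9)³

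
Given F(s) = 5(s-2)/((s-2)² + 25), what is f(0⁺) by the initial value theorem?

f(0⁺) = lim_{s→∞} sF(s) = lim_{s→∞} 5s(s-2)/((s-2)² + 25) = 5

Final answer: 5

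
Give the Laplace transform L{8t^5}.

L{8t^5} = 8 · L{t^5} = 8 · 120/s^6 = 960/s^6

Final answer: 960/s^6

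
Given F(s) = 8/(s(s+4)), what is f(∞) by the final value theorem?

f(∞) = lim_{s→0} s·8/(s(s+4)) = lim_{s→0} 8/(s+4) = 8/4 = 2

Final answer: 2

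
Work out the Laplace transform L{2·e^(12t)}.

L{e^(at)} = 1/(s-a), so L{e^(12t)} = 1/(s-12). Then L{2·e^(12t)} = 2/(s-12)

Final answer: 2/(s-12)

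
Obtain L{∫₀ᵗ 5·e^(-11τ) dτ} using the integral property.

L{∫₀ᵗ f(τ)dτ} = F(s)/s with F(s) = 5/(s+11), so L{∫₀ᵗ 5·e^(-11τ) dτ} = 5/(s(s+11))

Final answer: 5/(s(s+11))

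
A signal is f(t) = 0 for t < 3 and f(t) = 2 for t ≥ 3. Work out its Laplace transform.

f(t) = 2·u(t-3). L{u(t-3)} = e^(-3s)/s, so L{f(t)} = 2·e^(-3s)/s

Final answer: 2·e^(-3s)/s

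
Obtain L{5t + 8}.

L{5t + 8} = 5·L{t} + 8·L{1} = 5/s² + 8/s

Final answer: 5/s² + 8/s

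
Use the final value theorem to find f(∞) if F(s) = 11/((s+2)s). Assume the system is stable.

f(∞) = lim_{s→0} sF(s) = lim_{s→0} 11/(s+2) = 11/2

Final answer: 11/2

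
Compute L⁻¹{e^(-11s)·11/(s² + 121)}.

L⁻¹{11/(s² + 121)} = sin(11t). By the time shift theorem, L⁻¹{e^(-as)F(s)} = u(t-a)f(t-a) with a=11, so L⁻¹{e^(-11s)·11/(s² + 121)} = u(t-11)·sin(11(t-11))

Final answer: u(t-11)·sin(11(t-11))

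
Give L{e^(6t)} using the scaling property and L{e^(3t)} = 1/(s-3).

Using L{f(at)} = (1/a)F(s/a) with a=2 and f(t) = e^(3t): L{e^(6t)} = (1/2) · 1/((s/2)-3) = (1/2) · 2/(s-6) = 1/(s-6)

Final answer: 1/(s-6)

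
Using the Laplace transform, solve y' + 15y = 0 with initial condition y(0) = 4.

L{y'} + 15L{y} = 0. sY - 4 + 15Y = 0. Y(s+15) = 4. Y = 4/(s+15)

Final answer: y(t) = 4e^(-15t)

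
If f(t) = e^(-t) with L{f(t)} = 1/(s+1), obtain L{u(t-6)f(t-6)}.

Time shift theorem: L{u(t-a)f(t-a)} = e^(-as)F(s). Here a=6, F(s) = 1/(s+1), so L{u(t-6)f(t-6)} = e^(-6s)·1/(s+1)

Final answer: e^(-6s)·1/(s+1)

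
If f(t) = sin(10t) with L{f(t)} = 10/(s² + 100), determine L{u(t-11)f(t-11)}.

Time shift theorem: L{u(t-a)f(t-a)} = e^(-as)F(s). Here a=11, F(s) = 10/(s² + 100), so L{u(t-11)f(t-11)} = e^(-11s)·10/(s² + 100)

Final answer: e^(-11s)·10/(s² + 100)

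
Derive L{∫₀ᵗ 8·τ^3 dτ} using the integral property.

L{∫₀ᵗ f(τ)dτ} = F(s)/s with f(t) = 8t^3. F(s) = 48/s^4, so L{∫₀ᵗ 8·τ^3 dτ} = (48/s^4)/s = 48/s^5. (Check: ∫₀ᵗ 8·τ^3 dτ = 8t^4/4.)

Final answer: 48/s^5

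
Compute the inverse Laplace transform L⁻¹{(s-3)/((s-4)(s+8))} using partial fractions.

Using partial fractions, f(t) = (e^(4t) + 11e^(-8t))/12

Final answer: (e^(4t) + 11e^(-8t))/12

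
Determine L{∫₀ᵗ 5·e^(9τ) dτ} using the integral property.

L{∫₀ᵗ f(τ)dτ} = F(s)/s with F(s) = 5/(s-9), so L{∫₀ᵗ 5·e^(9τ) dτ} = 5/(s(s-9))

Final answer: 5/(s(s-9))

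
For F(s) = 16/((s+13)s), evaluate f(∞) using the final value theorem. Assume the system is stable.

f(∞) = lim_{s→0} sF(s) = lim_{s→0} 16/(s+13) = 16/13

Final answer: 16/13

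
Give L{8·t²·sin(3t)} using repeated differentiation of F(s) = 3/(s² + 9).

F(s) = 3/(s² + 9). F'(s) = -6s/(s² + 9)². F''(s) = -6(9 - 3s²)/(s² + 9)³ = (18s² - 54)/(s² + 9)³. So L{t²·sin(3t)} = (-1)² F''(s) = (18s² - 54)/(s² + 9)³. Then L{8·t²·sin(3t)} = 8·(18s² - 54)/(s² + 9)³ = (144s² - 432)/(s² + 9)³

Final answer: (144s² - 432)/(s² + 9)³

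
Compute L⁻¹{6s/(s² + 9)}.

This is the form c·s/(s² + a²) with a = 3, c = 6. L⁻¹ = 6·cos(3t)

Final answer: 6·cos(3t)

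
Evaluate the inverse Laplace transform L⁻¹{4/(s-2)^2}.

L⁻¹{n!/(s-a)^(n+1)} = t^n·e^(at) with n=1, a=2. So L⁻¹{1/(s-2)^2} = t·e^(2t), and L⁻¹{4/(s-2)^2} = (4/1)·t·e^(2t) = 4·t·e^(2t)

Final answer: 4·t·e^(2t)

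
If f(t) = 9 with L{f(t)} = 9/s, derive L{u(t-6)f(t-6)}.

Time shift theorem: L{u(t-a)f(t-a)} = e^(-as)F(s). Here a=6, F(s) = 9/s, so L{u(t-6)f(t-6)} = e^(-6s)·9/s

Final answer: e^(-6s)·9/s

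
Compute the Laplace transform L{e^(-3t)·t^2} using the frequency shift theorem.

L{e^(at)·t^n} = n!/(s-a)^(n+1), so L{e^(-3t)·t^2} = 2/(s+3)^3

Final answer: 2/(s+3)^3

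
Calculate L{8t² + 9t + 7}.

L{8t² + 9t + 7} = 8·2/s³ + 9/s² + 7/s = 16/s³ + 9/s² + 7/s

Final answer: 16/s³ + 9/s² + 7/s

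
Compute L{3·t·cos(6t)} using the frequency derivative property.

L{cos(6t)} = s/(s² + 36). Derivative: d/ds[s/(s² + 36)] = [(s² + 36) - s·2s]/(s² + 36)² = (36 - s²)/(s² + 36)². So L{t·cos(6t)} = -F'(s) = (s² - 36)/(s² + 36)². Then L{3·t·cos(6t)} = 3·(s² - 36)/(s² + 36)²

Final answer: 3·(s² - 36)/(s² + 36)²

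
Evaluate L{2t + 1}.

L{2t + 1} = 2·L{t} + L{1} = 2/s² + 1/s

Final answer: 2/s² + 1/s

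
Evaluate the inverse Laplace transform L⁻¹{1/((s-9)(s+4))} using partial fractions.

Decompose: A/(s-9) + B/(s+4). A = 1/13, B = -1/13. f(t) = (e^(9t) - e^(-4t))/13

Final answer: (e^(9t) - e^(-4t))/13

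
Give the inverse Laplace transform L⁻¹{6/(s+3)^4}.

L⁻¹{n!/(s-a)^(n+1)} = t^n·e^(at), so L⁻¹{6/(s+3)^4} = t^3·e^(-3t)

Final answer: t^3·e^(-3t)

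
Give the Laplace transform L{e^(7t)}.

L{e^(at)} = 1/(s-a), so L{e^(7t)} = 1/(s-7)

Final answer: 1/(s-7)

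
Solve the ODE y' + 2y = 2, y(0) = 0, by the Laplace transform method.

sY + 2Y = 2/s. Y = 2/(s(s+2)). Partial fractions: Y = 1/s - 1/(s+2)

Final answer: y(t) = (1 - e^(-2t))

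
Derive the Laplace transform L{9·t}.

L{t^n} = n!/s^(n+1), so L{t} = 1/s^2. Then L{9·t} = 9·1/s^2 = 9/s^2

Final answer: 9/s^2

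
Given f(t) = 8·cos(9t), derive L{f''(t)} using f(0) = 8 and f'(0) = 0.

F(s) = 8s/(s² + 81). L{f''(t)} = s²F(s) - sf(0) - f'(0) = 8s³/(s² + 81) - 8s = (8s³ - 8s(s² + 81))/(s² + 81) = -648s/(s² + 81)

Final answer: -648s/(s² + 81)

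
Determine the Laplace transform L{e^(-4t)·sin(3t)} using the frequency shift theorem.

Frequency shift: L{e^(at)f(t)} = F(s-a). L{e^(-4t)·sin(3t)} = 3/((s+4)² + 9)

Final answer: 3/((s+4)² + 9)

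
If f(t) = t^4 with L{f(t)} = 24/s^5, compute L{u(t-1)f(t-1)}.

Time shift theorem: L{u(t-a)f(t-a)} = e^(-as)F(s). Here a=1, F(s) = 24/s^5, so L{u(t-1)f(t-1)} = e^(-s)·24/s^5

Final answer: e^(-s)·24/s^5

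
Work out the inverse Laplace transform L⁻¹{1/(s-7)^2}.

L⁻¹{n!/(s-a)^(n+1)} = t^n·e^(at), so L⁻¹{1/(s-7)^2} = t·e^(7t)

Final answer: t·e^(7t)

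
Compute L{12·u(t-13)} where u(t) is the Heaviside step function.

L{u(t-a)} = e^(-as)/s. Here a=13, so L{u(t-13)} = e^(-13s)/s, and L{12·u(t-13)} = 12·e^(-13s)/s

Final answer: 12·e^(-13s)/s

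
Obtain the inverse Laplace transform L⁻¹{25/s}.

L⁻¹{c/s} = c, so L⁻¹{25/s} = 25

Final answer: 25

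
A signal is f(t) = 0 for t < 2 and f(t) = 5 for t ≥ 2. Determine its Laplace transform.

f(t) = 5·u(t-2). L{u(t-2)} = e^(-2s)/s, so L{f(t)} = 5·e^(-2s)/s

Final answer: 5·e^(-2s)/s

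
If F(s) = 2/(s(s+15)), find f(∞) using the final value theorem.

f(∞) = lim_{s→0} s·2/(s(s+15)) = lim_{s→0} 2/(s+15) = 2/15 = 2/15

Final answer: 2/15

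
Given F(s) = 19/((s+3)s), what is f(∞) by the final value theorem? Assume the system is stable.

f(∞) = lim_{s→0} sF(s) = lim_{s→0} 19/(s+3) = 19/3

Final answer: 19/3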